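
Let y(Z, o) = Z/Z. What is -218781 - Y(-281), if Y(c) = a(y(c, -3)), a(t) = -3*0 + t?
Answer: -218782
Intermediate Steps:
y(Z, o) = 1
a(t) = t (a(t) = 0 + t = t)
Y(c) = 1
-218781 - Y(-281) = -218781 - 1*1 = -218781 - 1 = -218782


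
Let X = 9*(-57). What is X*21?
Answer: -10773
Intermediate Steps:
X = -513
X*21 = -513*21 = -10773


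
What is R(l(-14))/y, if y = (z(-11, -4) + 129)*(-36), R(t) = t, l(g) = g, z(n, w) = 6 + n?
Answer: 7/2232 ≈ 0.0031362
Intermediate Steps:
y = -4464 (y = ((6 - 11) + 129)*(-36) = (-5 + 129)*(-36) = 124*(-36) = -4464)
R(l(-14))/y = -14/(-4464) = -14*(-1/4464) = 7/2232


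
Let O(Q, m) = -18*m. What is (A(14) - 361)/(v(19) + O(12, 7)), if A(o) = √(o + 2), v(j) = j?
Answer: 357/107 ≈ 3.3364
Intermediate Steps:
A(o) = √(2 + o)
(A(14) - 361)/(v(19) + O(12, 7)) = (√(2 + 14) - 361)/(19 - 18*7) = (√16 - 361)/(19 - 126) = (4 - 361)/(-107) = -357*(-1/107) = 357/107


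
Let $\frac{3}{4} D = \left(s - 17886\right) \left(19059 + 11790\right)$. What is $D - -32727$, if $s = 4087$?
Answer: $-567547741$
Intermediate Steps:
$D = -567580468$ ($D = \frac{4 \left(4087 - 17886\right) \left(19059 + 11790\right)}{3} = \frac{4 \left(\left(-13799\right) 30849\right)}{3} = \frac{4}{3} \left(-425685351\right) = -567580468$)
$D - -32727 = -567580468 - -32727 = -567580468 + 32727 = -567547741$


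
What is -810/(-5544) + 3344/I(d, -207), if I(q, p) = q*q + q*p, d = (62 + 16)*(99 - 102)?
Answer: 405263/2270268 ≈ 0.17851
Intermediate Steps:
d = -234 (d = 78*(-3) = -234)
I(q, p) = q² + p*q
-810/(-5544) + 3344/I(d, -207) = -810/(-5544) + 3344/((-234*(-207 - 234))) = -810*(-1/5544) + 3344/((-234*(-441))) = 45/308 + 3344/103194 = 45/308 + 3344*(1/103194) = 45/308 + 1672/51597 = 405263/2270268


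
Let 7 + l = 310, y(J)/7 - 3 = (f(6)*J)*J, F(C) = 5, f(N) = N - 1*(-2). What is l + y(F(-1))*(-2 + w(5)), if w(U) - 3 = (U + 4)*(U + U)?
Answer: 129614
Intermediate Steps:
f(N) = 2 + N (f(N) = N + 2 = 2 + N)
w(U) = 3 + 2*U*(4 + U) (w(U) = 3 + (U + 4)*(U + U) = 3 + (4 + U)*(2*U) = 3 + 2*U*(4 + U))
y(J) = 21 + 56*J**2 (y(J) = 21 + 7*(((2 + 6)*J)*J) = 21 + 7*((8*J)*J) = 21 + 7*(8*J**2) = 21 + 56*J**2)
l = 303 (l = -7 + 310 = 303)
l + y(F(-1))*(-2 + w(5)) = 303 + (21 + 56*5**2)*(-2 + (3 + 2*5**2 + 8*5)) = 303 + (21 + 56*25)*(-2 + (3 + 2*25 + 40)) = 303 + (21 + 1400)*(-2 + (3 + 50 + 40)) = 303 + 1421*(-2 + 93) = 303 + 1421*91 = 303 + 129311 = 129614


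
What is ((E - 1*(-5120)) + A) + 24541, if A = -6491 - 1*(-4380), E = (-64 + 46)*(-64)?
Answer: 28702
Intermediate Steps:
E = 1152 (E = -18*(-64) = 1152)
A = -2111 (A = -6491 + 4380 = -2111)
((E - 1*(-5120)) + A) + 24541 = ((1152 - 1*(-5120)) - 2111) + 24541 = ((1152 + 5120) - 2111) + 24541 = (6272 - 2111) + 24541 = 4161 + 24541 = 28702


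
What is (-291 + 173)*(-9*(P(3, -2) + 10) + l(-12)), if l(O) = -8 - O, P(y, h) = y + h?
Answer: 11210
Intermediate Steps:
P(y, h) = h + y
(-291 + 173)*(-9*(P(3, -2) + 10) + l(-12)) = (-291 + 173)*(-9*((-2 + 3) + 10) + (-8 - 1*(-12))) = -118*(-9*(1 + 10) + (-8 + 12)) = -118*(-9*11 + 4) = -118*(-99 + 4) = -118*(-95) = 11210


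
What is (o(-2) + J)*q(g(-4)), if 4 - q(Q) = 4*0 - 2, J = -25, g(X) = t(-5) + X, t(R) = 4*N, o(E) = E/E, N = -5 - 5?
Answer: -144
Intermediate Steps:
N = -10
o(E) = 1
t(R) = -40 (t(R) = 4*(-10) = -40)
g(X) = -40 + X
q(Q) = 6 (q(Q) = 4 - (4*0 - 2) = 4 - (0 - 2) = 4 - 1*(-2) = 4 + 2 = 6)
(o(-2) + J)*q(g(-4)) = (1 - 25)*6 = -24*6 = -144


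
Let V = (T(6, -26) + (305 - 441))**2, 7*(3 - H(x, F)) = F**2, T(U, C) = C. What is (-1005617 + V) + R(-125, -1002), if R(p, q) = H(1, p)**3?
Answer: -3799672993803/343 ≈ -1.1078e+10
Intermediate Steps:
H(x, F) = 3 - F**2/7
V = 26244 (V = (-26 + (305 - 441))**2 = (-26 - 136)**2 = (-162)**2 = 26244)
R(p, q) = (3 - p**2/7)**3
(-1005617 + V) + R(-125, -1002) = (-1005617 + 26244) - (-21 + (-125)**2)**3/343 = -979373 - (-21 + 15625)**3/343 = -979373 - 1/343*15604**3 = -979373 - 1/343*3799337068864 = -979373 - 3799337068864/343 = -3799672993803/343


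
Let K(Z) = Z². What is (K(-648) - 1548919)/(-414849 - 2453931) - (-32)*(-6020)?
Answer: -316699513/1644 ≈ -1.9264e+5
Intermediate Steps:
(K(-648) - 1548919)/(-414849 - 2453931) - (-32)*(-6020) = ((-648)² - 1548919)/(-414849 - 2453931) - (-32)*(-6020) = (419904 - 1548919)/(-2868780) - 1*192640 = -1129015*(-1/2868780) - 192640 = 647/1644 - 192640 = -316699513/1644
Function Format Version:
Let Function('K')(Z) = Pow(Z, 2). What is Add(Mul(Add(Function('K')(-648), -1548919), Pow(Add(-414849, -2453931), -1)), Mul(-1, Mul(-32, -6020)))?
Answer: Rational(-316699513, 1644) ≈ -1.9264e+5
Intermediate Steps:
Add(Mul(Add(Function('K')(-648), -1548919), Pow(Add(-414849, -2453931), -1)), Mul(-1, Mul(-32, -6020))) = Add(Mul(Add(Pow(-648, 2), -1548919), Pow(Add(-414849, -2453931), -1)), Mul(-1, Mul(-32, -6020))) = Add(Mul(Add(419904, -1548919), Pow(-2868780, -1)), Mul(-1, 192640)) = Add(Mul(-1129015, Rational(-1, 2868780)), -192640) = Add(Rational(647, 1644), -192640) = Rational(-316699513, 1644)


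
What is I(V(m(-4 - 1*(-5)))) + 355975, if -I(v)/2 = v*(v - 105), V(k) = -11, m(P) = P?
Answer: 353423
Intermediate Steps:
I(v) = -2*v*(-105 + v) (I(v) = -2*v*(v - 105) = -2*v*(-105 + v))
I(V(m(-4 - 1*(-5)))) + 355975 = 2*(-11)*(105 - 1*(-11)) + 355975 = 2*(-11)*(105 + 11) + 355975 = 2*(-11)*116 + 355975 = -2552 + 355975 = 353423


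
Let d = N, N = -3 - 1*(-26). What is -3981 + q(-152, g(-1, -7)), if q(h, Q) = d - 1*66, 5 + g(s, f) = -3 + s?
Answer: -4024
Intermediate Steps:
g(s, f) = -8 + s (g(s, f) = -5 + (-3 + s) = -8 + s)
N = 23 (N = -3 + 26 = 23)
d = 23
q(h, Q) = -43 (q(h, Q) = 23 - 1*66 = 23 - 66 = -43)
-3981 + q(-152, g(-1, -7)) = -3981 - 43 = -4024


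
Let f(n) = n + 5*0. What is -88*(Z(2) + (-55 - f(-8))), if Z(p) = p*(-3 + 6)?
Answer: 3608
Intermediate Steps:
Z(p) = 3*p (Z(p) = p*3 = 3*p)
f(n) = n (f(n) = n + 0 = n)
-88*(Z(2) + (-55 - f(-8))) = -88*(3*2 + (-55 - 1*(-8))) = -88*(6 + (-55 + 8)) = -88*(6 - 47) = -88*(-41) = 3608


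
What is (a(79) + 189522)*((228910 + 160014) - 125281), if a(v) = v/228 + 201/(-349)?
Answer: 1325300522243087/26524 ≈ 4.9966e+10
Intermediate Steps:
a(v) = -201/349 + v/228 (a(v) = v*(1/228) + 201*(-1/349) = v/228 - 201/349 = -201/349 + v/228)
(a(79) + 189522)*((228910 + 160014) - 125281) = ((-201/349 + (1/228)*79) + 189522)*((228910 + 160014) - 125281) = ((-201/349 + 79/228) + 189522)*(388924 - 125281) = (-18257/79572 + 189522)*263643 = (15080626327/79572)*263643 = 1325300522243087/26524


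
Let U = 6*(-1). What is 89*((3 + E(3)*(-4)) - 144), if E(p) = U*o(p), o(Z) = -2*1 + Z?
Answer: -10413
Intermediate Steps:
U = -6
o(Z) = -2 + Z
E(p) = 12 - 6*p (E(p) = -6*(-2 + p) = 12 - 6*p)
89*((3 + E(3)*(-4)) - 144) = 89*((3 + (12 - 6*3)*(-4)) - 144) = 89*((3 + (12 - 18)*(-4)) - 144) = 89*((3 - 6*(-4)) - 144) = 89*((3 + 24) - 144) = 89*(27 - 144) = 89*(-117) = -10413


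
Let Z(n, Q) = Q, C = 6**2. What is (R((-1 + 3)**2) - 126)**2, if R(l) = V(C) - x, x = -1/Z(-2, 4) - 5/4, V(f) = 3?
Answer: 59049/4 ≈ 14762.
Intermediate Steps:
C = 36
x = -3/2 (x = -1/4 - 5/4 = -3/2 ≈ -1.5000)
R(l) = 9/2 (R(l) = 3 - 1*(-3/2) = 3 + 3/2 = 9/2)
(R((-1 + 3)**2) - 126)**2 = (9/2 - 126)**2 = (-243/2)**2 = 59049/4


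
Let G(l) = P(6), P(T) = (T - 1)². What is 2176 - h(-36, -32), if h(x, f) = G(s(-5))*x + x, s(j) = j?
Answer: 3112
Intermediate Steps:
P(T) = (-1 + T)²
G(l) = 25 (G(l) = (-1 + 6)² = 5² = 25)
h(x, f) = 26*x (h(x, f) = 25*x + x = 26*x)
2176 - h(-36, -32) = 2176 - 26*(-36) = 2176 - 1*(-936) = 2176 + 936 = 3112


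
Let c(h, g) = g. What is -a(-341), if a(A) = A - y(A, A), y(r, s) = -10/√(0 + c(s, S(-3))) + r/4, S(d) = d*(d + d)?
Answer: 1023/4 - 5*√2/3 ≈ 253.39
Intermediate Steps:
S(d) = 2*d² (S(d) = d*(2*d) = 2*d²)
y(r, s) = -5*√2/3 + r/4 (y(r, s) = -10/√(0 + 2*(-3)²) + r/4 = -10/√(0 + 2*9) + r*(¼) = -10/√(0 + 18) + r/4 = -10*√2/6 + r/4 = -5*√2/3 + r/4)
a(A) = 3*A/4 + 5*√2/3 (a(A) = A - (-5*√2/3 + A/4) = A + (-A/4 + 5*√2/3) = 3*A/4 + 5*√2/3)
-a(-341) = -((¾)*(-341) + 5*√2/3) = -(-1023/4 + 5*√2/3) = 1023/4 - 5*√2/3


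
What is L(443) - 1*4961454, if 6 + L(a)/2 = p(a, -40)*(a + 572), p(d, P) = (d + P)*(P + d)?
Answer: 324728804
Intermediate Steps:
p(d, P) = (P + d)**2 (p(d, P) = (P + d)*(P + d) = (P + d)**2)
L(a) = -12 + 2*(-40 + a)**2*(572 + a) (L(a) = -12 + 2*((-40 + a)**2*(a + 572)) = -12 + 2*((-40 + a)**2*(572 + a)) = -12 + 2*(-40 + a)**2*(572 + a))
L(443) - 1*4961454 = (1830388 - 88320*443 + 2*443**3 + 984*443**2) - 1*4961454 = (1830388 - 39125760 + 2*86938307 + 984*196249) - 4961454 = (1830388 - 39125760 + 173876614 + 193109016) - 4961454 = 329690258 - 4961454 = 324728804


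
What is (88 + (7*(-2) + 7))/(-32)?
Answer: -81/32 ≈ -2.5313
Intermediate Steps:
(88 + (7*(-2) + 7))/(-32) = (88 + (-14 + 7))*(-1/32) = (88 - 7)*(-1/32) = 81*(-1/32) = -81/32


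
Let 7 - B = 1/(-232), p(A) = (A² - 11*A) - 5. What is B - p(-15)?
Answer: -87695/232 ≈ -378.00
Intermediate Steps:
p(A) = -5 + A² - 11*A
B = 1625/232 (B = 7 - 1/(-232) = 7 - 1*(-1/232) = 7 + 1/232 = 1625/232 ≈ 7.0043)
B - p(-15) = 1625/232 - (-5 + (-15)² - 11*(-15)) = 1625/232 - (-5 + 225 + 165) = 1625/232 - 1*385 = 1625/232 - 385 = -87695/232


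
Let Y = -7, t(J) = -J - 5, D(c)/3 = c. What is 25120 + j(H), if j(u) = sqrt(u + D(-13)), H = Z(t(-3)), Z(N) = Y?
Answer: 25120 + I*sqrt(46) ≈ 25120.0 + 6.7823*I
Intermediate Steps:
D(c) = 3*c
t(J) = -5 - J
Z(N) = -7
H = -7
j(u) = sqrt(-39 + u) (j(u) = sqrt(u + 3*(-13)) = sqrt(u - 39) = sqrt(-39 + u))
25120 + j(H) = 25120 + sqrt(-39 - 7) = 25120 + sqrt(-46) = 25120 + I*sqrt(46)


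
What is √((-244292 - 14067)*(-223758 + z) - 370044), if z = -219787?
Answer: √114593472611 ≈ 3.3852e+5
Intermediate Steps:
√((-244292 - 14067)*(-223758 + z) - 370044) = √((-244292 - 14067)*(-223758 - 219787) - 370044) = √(-258359*(-443545) - 370044) = √(114593842655 - 370044) = √114593472611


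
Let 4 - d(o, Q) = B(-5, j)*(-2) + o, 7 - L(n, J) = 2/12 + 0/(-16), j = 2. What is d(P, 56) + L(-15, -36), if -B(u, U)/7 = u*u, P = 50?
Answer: -2335/6 ≈ -389.17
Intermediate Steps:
L(n, J) = 41/6 (L(n, J) = 7 - (2/12 + 0/(-16)) = 7 - (2*(1/12) + 0*(-1/16)) = 7 - (⅙ + 0) = 7 - 1*⅙ = 7 - ⅙ = 41/6)
B(u, U) = -7*u² (B(u, U) = -7*u*u = -7*u²)
d(o, Q) = -346 - o (d(o, Q) = 4 - (-7*(-5)²*(-2) + o) = 4 - (-7*25*(-2) + o) = 4 - (-175*(-2) + o) = 4 - (350 + o) = 4 + (-350 - o) = -346 - o)
d(P, 56) + L(-15, -36) = (-346 - 1*50) + 41/6 = (-346 - 50) + 41/6 = -396 + 41/6 = -2335/6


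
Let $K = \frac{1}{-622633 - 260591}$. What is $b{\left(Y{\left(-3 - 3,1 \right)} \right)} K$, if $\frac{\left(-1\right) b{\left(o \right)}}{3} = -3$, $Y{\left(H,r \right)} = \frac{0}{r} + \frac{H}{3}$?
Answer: $- \frac{1}{98136} \approx -1.019 \cdot 10^{-5}$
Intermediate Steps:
$Y{\left(H,r \right)} = \frac{H}{3}$ ($Y{\left(H,r \right)} = 0 + H \frac{1}{3} = 0 + \frac{H}{3} = \frac{H}{3}$)
$b{\left(o \right)} = 9$ ($b{\left(o \right)} = \left(-3\right) \left(-3\right) = 9$)
$K = - \frac{1}{883224}$ ($K = \frac{1}{-883224} = - \frac{1}{883224} \approx -1.1322 \cdot 10^{-6}$)
$b{\left(Y{\left(-3 - 3,1 \right)} \right)} K = 9 \left(- \frac{1}{883224}\right) = - \frac{1}{98136}$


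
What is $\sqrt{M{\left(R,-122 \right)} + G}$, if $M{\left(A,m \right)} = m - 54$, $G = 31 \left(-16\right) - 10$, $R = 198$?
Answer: $i \sqrt{682} \approx 26.115 i$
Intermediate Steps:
$G = -506$ ($G = -496 - 10 = -506$)
$M{\left(A,m \right)} = -54 + m$ ($M{\left(A,m \right)} = m - 54 = -54 + m$)
$\sqrt{M{\left(R,-122 \right)} + G} = \sqrt{\left(-54 - 122\right) - 506} = \sqrt{-176 - 506} = \sqrt{-682} = i \sqrt{682}$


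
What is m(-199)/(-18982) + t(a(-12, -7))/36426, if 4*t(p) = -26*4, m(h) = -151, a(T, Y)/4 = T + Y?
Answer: 192569/26593782 ≈ 0.0072411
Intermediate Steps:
a(T, Y) = 4*T + 4*Y (a(T, Y) = 4*(T + Y) = 4*T + 4*Y)
t(p) = -26 (t(p) = (-26*4)/4 = (¼)*(-104) = -26)
m(-199)/(-18982) + t(a(-12, -7))/36426 = -151/(-18982) - 26/36426 = -151*(-1/18982) - 26*1/36426 = 151/18982 - 1/1401 = 192569/26593782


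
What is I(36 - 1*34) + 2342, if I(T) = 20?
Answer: 2362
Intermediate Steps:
I(36 - 1*34) + 2342 = 20 + 2342 = 2362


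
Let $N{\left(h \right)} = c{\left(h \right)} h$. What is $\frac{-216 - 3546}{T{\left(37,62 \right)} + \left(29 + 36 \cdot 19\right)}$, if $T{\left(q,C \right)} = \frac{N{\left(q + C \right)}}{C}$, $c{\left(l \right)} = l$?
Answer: $- \frac{233244}{54007} \approx -4.3188$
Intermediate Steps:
$N{\left(h \right)} = h^{2}$ ($N{\left(h \right)} = h h = h^{2}$)
$T{\left(q,C \right)} = \frac{\left(C + q\right)^{2}}{C}$ ($T{\left(q,C \right)} = \frac{\left(q + C\right)^{2}}{C} = \frac{\left(C + q\right)^{2}}{C}$)
$\frac{-216 - 3546}{T{\left(37,62 \right)} + \left(29 + 36 \cdot 19\right)} = \frac{-216 - 3546}{\frac{\left(62 + 37\right)^{2}}{62} + \left(29 + 36 \cdot 19\right)} = - \frac{3762}{\frac{99^{2}}{62} + \left(29 + 684\right)} = - \frac{3762}{\frac{1}{62} \cdot 9801 + 713} = - \frac{3762}{\frac{9801}{62} + 713} = - \frac{3762}{\frac{54007}{62}} = \left(-3762\right) \frac{62}{54007} = - \frac{233244}{54007}$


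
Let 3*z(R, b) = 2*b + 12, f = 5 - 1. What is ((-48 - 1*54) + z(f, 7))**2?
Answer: 78400/9 ≈ 8711.1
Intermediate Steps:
f = 4
z(R, b) = 4 + 2*b/3 (z(R, b) = (2*b + 12)/3 = (12 + 2*b)/3 = 4 + 2*b/3)
((-48 - 1*54) + z(f, 7))**2 = ((-48 - 1*54) + (4 + (2/3)*7))**2 = ((-48 - 54) + (4 + 14/3))**2 = (-102 + 26/3)**2 = (-280/3)**2 = 78400/9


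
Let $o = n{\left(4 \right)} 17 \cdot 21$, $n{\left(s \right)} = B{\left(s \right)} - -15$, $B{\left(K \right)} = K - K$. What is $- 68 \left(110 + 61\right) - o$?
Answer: $-16983$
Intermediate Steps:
$B{\left(K \right)} = 0$
$n{\left(s \right)} = 15$ ($n{\left(s \right)} = 0 - -15 = 0 + 15 = 15$)
$o = 5355$ ($o = 15 \cdot 17 \cdot 21 = 255 \cdot 21 = 5355$)
$- 68 \left(110 + 61\right) - o = - 68 \left(110 + 61\right) - 5355 = \left(-68\right) 171 - 5355 = -11628 - 5355 = -16983$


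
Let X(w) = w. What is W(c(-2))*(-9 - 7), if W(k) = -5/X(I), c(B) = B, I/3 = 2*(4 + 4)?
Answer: 5/3 ≈ 1.6667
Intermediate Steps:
I = 48 (I = 3*(2*(4 + 4)) = 3*(2*8) = 3*16 = 48)
W(k) = -5/48
W(c(-2))*(-9 - 7) = -5*(-9 - 7)/48 = -5/48*(-16) = 5/3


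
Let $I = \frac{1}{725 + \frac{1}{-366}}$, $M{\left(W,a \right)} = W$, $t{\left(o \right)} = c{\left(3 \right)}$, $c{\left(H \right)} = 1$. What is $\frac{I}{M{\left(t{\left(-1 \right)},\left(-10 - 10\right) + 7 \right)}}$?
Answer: $\frac{366}{265349} \approx 0.0013793$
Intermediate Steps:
$t{\left(o \right)} = 1$
$I = \frac{366}{265349}$ ($I = \frac{1}{725 - \frac{1}{366}} = \frac{1}{\frac{265349}{366}} = \frac{366}{265349} \approx 0.0013793$)
$\frac{I}{M{\left(t{\left(-1 \right)},\left(-10 - 10\right) + 7 \right)}} = \frac{366}{265349 \cdot 1} = \frac{366}{265349} \cdot 1 = \frac{366}{265349}$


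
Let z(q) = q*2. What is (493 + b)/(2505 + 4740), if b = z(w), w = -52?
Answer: 389/7245 ≈ 0.053692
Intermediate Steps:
z(q) = 2*q
b = -104 (b = 2*(-52) = -104)
(493 + b)/(2505 + 4740) = (493 - 104)/(2505 + 4740) = 389/7245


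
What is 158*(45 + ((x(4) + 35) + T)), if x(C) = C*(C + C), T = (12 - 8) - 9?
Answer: 16906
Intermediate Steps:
T = -5 (T = 4 - 9 = -5)
x(C) = 2*C² (x(C) = C*(2*C) = 2*C²)
158*(45 + ((x(4) + 35) + T)) = 158*(45 + ((2*4² + 35) - 5)) = 158*(45 + ((2*16 + 35) - 5)) = 158*(45 + ((32 + 35) - 5)) = 158*(45 + (67 - 5)) = 158*(45 + 62) = 158*107 = 16906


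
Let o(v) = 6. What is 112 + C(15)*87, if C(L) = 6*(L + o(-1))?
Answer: 11074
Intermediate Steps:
C(L) = 36 + 6*L (C(L) = 6*(L + 6) = 6*(6 + L) = 36 + 6*L)
112 + C(15)*87 = 112 + (36 + 6*15)*87 = 112 + (36 + 90)*87 = 112 + 126*87 = 112 + 10962 = 11074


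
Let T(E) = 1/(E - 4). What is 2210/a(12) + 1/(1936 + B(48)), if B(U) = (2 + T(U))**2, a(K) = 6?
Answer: 4150404593/11268051 ≈ 368.33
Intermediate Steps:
T(E) = 1/(-4 + E)
B(U) = (2 + 1/(-4 + U))**2
2210/a(12) + 1/(1936 + B(48)) = 2210/6 + 1/(1936 + (-7 + 2*48)**2/(-4 + 48)**2) = 2210*(1/6) + 1/(1936 + (-7 + 96)**2/44**2) = 1105/3 + 1/(1936 + 89**2*(1/1936)) = 1105/3 + 1/(1936 + 7921*(1/1936)) = 1105/3 + 1/(1936 + 7921/1936) = 1105/3 + 1/(3756017/1936) = 1105/3 + 1936/3756017 = 4150404593/11268051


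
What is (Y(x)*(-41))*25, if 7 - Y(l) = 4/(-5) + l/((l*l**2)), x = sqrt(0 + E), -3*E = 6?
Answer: -17015/2 ≈ -8507.5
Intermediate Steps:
E = -2 (E = -1/3*6 = -2)
x = I*sqrt(2) (x = sqrt(0 - 2) = sqrt(-2) = I*sqrt(2) ≈ 1.4142*I)
Y(l) = 39/5 - 1/l**2 (Y(l) = 7 - (4/(-5) + l/((l*l**2))) = 7 - (4*(-1/5) + l/(l**3)) = 7 - (-4/5 + l/l**3) = 7 - (-4/5 + l**(-2)) = 7 + (4/5 - 1/l**2) = 39/5 - 1/l**2)
(Y(x)*(-41))*25 = ((39/5 - 1/(I*sqrt(2))**2)*(-41))*25 = ((39/5 - 1*(-1/2))*(-41))*25 = ((39/5 + 1/2)*(-41))*25 = ((83/10)*(-41))*25 = -3403/10*25 = -17015/2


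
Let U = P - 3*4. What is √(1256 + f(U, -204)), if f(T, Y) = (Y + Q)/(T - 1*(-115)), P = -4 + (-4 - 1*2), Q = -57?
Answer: √1204319/31 ≈ 35.400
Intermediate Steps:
P = -10 (P = -4 + (-4 - 2) = -4 - 6 = -10)
U = -22 (U = -10 - 3*4 = -10 - 12 = -22)
f(T, Y) = (-57 + Y)/(115 + T) (f(T, Y) = (Y - 57)/(T - 1*(-115)) = (-57 + Y)/(T + 115) = (-57 + Y)/(115 + T))
√(1256 + f(U, -204)) = √(1256 + (-57 - 204)/(115 - 22)) = √(1256 - 261/93) = √(1256 + (1/93)*(-261)) = √(1256 - 87/31) = √(38849/31) = √1204319/31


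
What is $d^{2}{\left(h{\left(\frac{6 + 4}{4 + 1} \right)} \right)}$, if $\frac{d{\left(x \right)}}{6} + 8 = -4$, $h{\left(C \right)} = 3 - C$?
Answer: $5184$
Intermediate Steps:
$d{\left(x \right)} = -72$ ($d{\left(x \right)} = -48 + 6 \left(-4\right) = -48 - 24 = -72$)
$d^{2}{\left(h{\left(\frac{6 + 4}{4 + 1} \right)} \right)} = \left(-72\right)^{2} = 5184$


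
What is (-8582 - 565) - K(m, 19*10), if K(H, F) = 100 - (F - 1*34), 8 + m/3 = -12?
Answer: -9091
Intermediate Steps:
m = -60 (m = -24 + 3*(-12) = -24 - 36 = -60)
K(H, F) = 134 - F (K(H, F) = 100 - (F - 34) = 100 - (-34 + F) = 100 + (34 - F) = 134 - F)
(-8582 - 565) - K(m, 19*10) = (-8582 - 565) - (134 - 19*10) = -9147 - (134 - 1*190) = -9147 - (134 - 190) = -9147 - 1*(-56) = -9147 + 56 = -9091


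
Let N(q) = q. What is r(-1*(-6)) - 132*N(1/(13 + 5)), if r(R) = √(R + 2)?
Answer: -22/3 + 2*√2 ≈ -4.5049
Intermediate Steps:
r(R) = √(2 + R)
r(-1*(-6)) - 132*N(1/(13 + 5)) = √(2 - 1*(-6)) - 132/(13 + 5) = √(2 + 6) - 132/18 = √8 - 132*1/18 = 2*√2 - 22/3 = -22/3 + 2*√2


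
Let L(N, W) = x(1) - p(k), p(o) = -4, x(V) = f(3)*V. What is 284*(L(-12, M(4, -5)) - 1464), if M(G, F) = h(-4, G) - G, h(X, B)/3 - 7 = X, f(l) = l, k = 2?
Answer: -413788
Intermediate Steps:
x(V) = 3*V
h(X, B) = 21 + 3*X
M(G, F) = 9 - G (M(G, F) = (21 + 3*(-4)) - G = (21 - 12) - G = 9 - G)
L(N, W) = 7 (L(N, W) = 3*1 - 1*(-4) = 3 + 4 = 7)
284*(L(-12, M(4, -5)) - 1464) = 284*(7 - 1464) = 284*(-1457) = -413788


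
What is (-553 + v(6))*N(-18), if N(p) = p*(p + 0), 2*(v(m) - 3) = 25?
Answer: -174150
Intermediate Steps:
v(m) = 31/2 (v(m) = 3 + (½)*25 = 3 + 25/2 = 31/2)
N(p) = p² (N(p) = p*p = p²)
(-553 + v(6))*N(-18) = (-553 + 31/2)*(-18)² = -1075/2*324 = -174150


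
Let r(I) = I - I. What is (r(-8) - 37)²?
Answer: 1369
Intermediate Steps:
r(I) = 0
(r(-8) - 37)² = (0 - 37)² = (-37)² = 1369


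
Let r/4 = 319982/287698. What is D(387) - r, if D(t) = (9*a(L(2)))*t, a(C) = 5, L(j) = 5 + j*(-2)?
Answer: 2504490371/143849 ≈ 17411.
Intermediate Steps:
L(j) = 5 - 2*j
r = 639964/143849 (r = 4*(319982/287698) = 4*(319982*(1/287698)) = 4*(159991/143849) = 639964/143849 ≈ 4.4489)
D(t) = 45*t (D(t) = (9*5)*t = 45*t)
D(387) - r = 45*387 - 1*639964/143849 = 17415 - 639964/143849 = 2504490371/143849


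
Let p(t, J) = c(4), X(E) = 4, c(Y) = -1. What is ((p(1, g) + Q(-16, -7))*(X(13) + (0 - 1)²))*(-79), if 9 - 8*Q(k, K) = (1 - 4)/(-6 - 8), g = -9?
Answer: -4345/112 ≈ -38.795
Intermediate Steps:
Q(k, K) = 123/112 (Q(k, K) = 9/8 - (1 - 4)/(8*(-6 - 8)) = 9/8 - (-3)/(8*(-14)) = 9/8 - (-3)*(-1)/(8*14) = 9/8 - ⅛*3/14 = 9/8 - 3/112 = 123/112)
p(t, J) = -1
((p(1, g) + Q(-16, -7))*(X(13) + (0 - 1)²))*(-79) = ((-1 + 123/112)*(4 + (0 - 1)²))*(-79) = (11*(4 + (-1)²)/112)*(-79) = (11*(4 + 1)/112)*(-79) = ((11/112)*5)*(-79) = (55/112)*(-79) = -4345/112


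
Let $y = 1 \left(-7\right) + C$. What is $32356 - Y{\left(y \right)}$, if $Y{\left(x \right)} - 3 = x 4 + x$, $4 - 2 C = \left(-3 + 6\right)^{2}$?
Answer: $\frac{64801}{2} \approx 32401.0$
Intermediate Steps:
$C = - \frac{5}{2}$ ($C = 2 - \frac{\left(-3 + 6\right)^{2}}{2} = 2 - \frac{3^{2}}{2} = 2 - \frac{9}{2} = - \frac{5}{2} \approx -2.5$)
$y = - \frac{19}{2}$ ($y = 1 \left(-7\right) - \frac{5}{2} = -7 - \frac{5}{2} = - \frac{19}{2} \approx -9.5$)
$Y{\left(x \right)} = 3 + 5 x$ ($Y{\left(x \right)} = 3 + \left(x 4 + x\right) = 3 + \left(4 x + x\right) = 3 + 5 x$)
$32356 - Y{\left(y \right)} = 32356 - \left(3 + 5 \left(- \frac{19}{2}\right)\right) = 32356 - \left(3 - \frac{95}{2}\right) = 32356 - - \frac{89}{2} = 32356 + \frac{89}{2} = \frac{64801}{2}$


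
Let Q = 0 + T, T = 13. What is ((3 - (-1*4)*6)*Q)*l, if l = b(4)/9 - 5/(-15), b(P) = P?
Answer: 273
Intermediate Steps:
l = 7/9 (l = 4/9 - 5/(-15) = 4*(⅑) - 5*(-1/15) = 4/9 + ⅓ = 7/9 ≈ 0.77778)
Q = 13 (Q = 0 + 13 = 13)
((3 - (-1*4)*6)*Q)*l = ((3 - (-1*4)*6)*13)*(7/9) = ((3 - (-4)*6)*13)*(7/9) = ((3 - 1*(-24))*13)*(7/9) = ((3 + 24)*13)*(7/9) = (27*13)*(7/9) = 351*(7/9) = 273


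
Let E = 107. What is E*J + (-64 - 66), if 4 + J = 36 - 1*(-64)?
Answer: 10142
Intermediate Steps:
J = 96 (J = -4 + (36 - 1*(-64)) = -4 + (36 + 64) = -4 + 100 = 96)
E*J + (-64 - 66) = 107*96 + (-64 - 66) = 10272 - 130 = 10142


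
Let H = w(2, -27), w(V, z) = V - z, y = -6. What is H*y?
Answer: -174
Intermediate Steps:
H = 29 (H = 2 - 1*(-27) = 2 + 27 = 29)
H*y = 29*(-6) = -174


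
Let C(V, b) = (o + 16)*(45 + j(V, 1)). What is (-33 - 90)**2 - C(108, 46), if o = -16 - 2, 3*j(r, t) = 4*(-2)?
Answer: 45641/3 ≈ 15214.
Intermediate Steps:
j(r, t) = -8/3 (j(r, t) = (4*(-2))/3 = (1/3)*(-8) = -8/3)
o = -18
C(V, b) = -254/3 (C(V, b) = (-18 + 16)*(45 - 8/3) = -2*127/3 = -254/3)
(-33 - 90)**2 - C(108, 46) = (-33 - 90)**2 - 1*(-254/3) = (-123)**2 + 254/3 = 15129 + 254/3 = 45641/3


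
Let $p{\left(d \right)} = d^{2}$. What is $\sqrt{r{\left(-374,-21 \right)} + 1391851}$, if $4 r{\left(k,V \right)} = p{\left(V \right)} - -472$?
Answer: $\frac{\sqrt{5568317}}{2} \approx 1179.9$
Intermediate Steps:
$r{\left(k,V \right)} = 118 + \frac{V^{2}}{4}$ ($r{\left(k,V \right)} = \frac{V^{2} - -472}{4} = \frac{V^{2} + 472}{4} = \frac{472 + V^{2}}{4} = 118 + \frac{V^{2}}{4}$)
$\sqrt{r{\left(-374,-21 \right)} + 1391851} = \sqrt{\left(118 + \frac{\left(-21\right)^{2}}{4}\right) + 1391851} = \sqrt{\left(118 + \frac{1}{4} \cdot 441\right) + 1391851} = \sqrt{\left(118 + \frac{441}{4}\right) + 1391851} = \sqrt{\frac{913}{4} + 1391851} = \sqrt{\frac{5568317}{4}} = \frac{\sqrt{5568317}}{2}$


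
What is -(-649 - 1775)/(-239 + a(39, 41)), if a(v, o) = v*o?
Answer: 303/170 ≈ 1.7824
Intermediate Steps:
a(v, o) = o*v
-(-649 - 1775)/(-239 + a(39, 41)) = -(-649 - 1775)/(-239 + 41*39) = -(-2424)/(-239 + 1599) = -(-2424)/1360 = -1*(-303/170) = 303/170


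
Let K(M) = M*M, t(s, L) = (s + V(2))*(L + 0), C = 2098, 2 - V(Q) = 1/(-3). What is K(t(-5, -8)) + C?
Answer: 22978/9 ≈ 2553.1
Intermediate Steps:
V(Q) = 7/3 (V(Q) = 2 - 1/(-3) = 2 - 1*(-⅓) = 2 + ⅓ = 7/3)
t(s, L) = L*(7/3 + s) (t(s, L) = (s + 7/3)*(L + 0) = (7/3 + s)*L = L*(7/3 + s))
K(M) = M²
K(t(-5, -8)) + C = ((⅓)*(-8)*(7 + 3*(-5)))² + 2098 = ((⅓)*(-8)*(7 - 15))² + 2098 = ((⅓)*(-8)*(-8))² + 2098 = (64/3)² + 2098 = 4096/9 + 2098 = 22978/9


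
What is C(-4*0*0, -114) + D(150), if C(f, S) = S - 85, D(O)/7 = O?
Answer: 851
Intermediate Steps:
D(O) = 7*O
C(f, S) = -85 + S
C(-4*0*0, -114) + D(150) = (-85 - 114) + 7*150 = -199 + 1050 = 851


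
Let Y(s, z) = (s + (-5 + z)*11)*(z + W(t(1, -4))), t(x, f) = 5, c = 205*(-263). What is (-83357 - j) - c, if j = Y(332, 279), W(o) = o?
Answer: -979706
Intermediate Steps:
c = -53915
Y(s, z) = (5 + z)*(-55 + s + 11*z) (Y(s, z) = (s + (-5 + z)*11)*(z + 5) = (s + (-55 + 11*z))*(5 + z) = (-55 + s + 11*z)*(5 + z) = (5 + z)*(-55 + s + 11*z))
j = 950264 (j = -275 + 5*332 + 11*279² + 332*279 = -275 + 1660 + 11*77841 + 92628 = -275 + 1660 + 856251 + 92628 = 950264)
(-83357 - j) - c = (-83357 - 1*950264) - 1*(-53915) = (-83357 - 950264) + 53915 = -1033621 + 53915 = -979706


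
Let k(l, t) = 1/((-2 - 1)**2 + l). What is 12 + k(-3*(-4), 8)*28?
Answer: 40/3 ≈ 13.333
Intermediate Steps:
k(l, t) = 1/(9 + l) (k(l, t) = 1/((-3)**2 + l) = 1/(9 + l))
12 + k(-3*(-4), 8)*28 = 12 + 28/(9 - 3*(-4)) = 12 + 28/(9 + 12) = 12 + 28/21 = 12 + (1/21)*28 = 12 + 4/3 = 40/3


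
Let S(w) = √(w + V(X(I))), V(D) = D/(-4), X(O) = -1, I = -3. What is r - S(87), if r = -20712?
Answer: -20712 - √349/2 ≈ -20721.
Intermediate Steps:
V(D) = -D/4
S(w) = √(¼ + w) (S(w) = √(w - ¼*(-1)) = √(w + ¼) = √(¼ + w))
r - S(87) = -20712 - √(1 + 4*87)/2 = -20712 - √(1 + 348)/2 = -20712 - √349/2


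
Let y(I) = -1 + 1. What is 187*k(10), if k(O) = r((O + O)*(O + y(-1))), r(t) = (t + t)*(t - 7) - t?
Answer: 14399000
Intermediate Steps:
y(I) = 0
r(t) = -t + 2*t*(-7 + t) (r(t) = (2*t)*(-7 + t) - t = 2*t*(-7 + t) - t = -t + 2*t*(-7 + t))
k(O) = 2*O²*(-15 + 4*O²) (k(O) = ((O + O)*(O + 0))*(-15 + 2*((O + O)*(O + 0))) = ((2*O)*O)*(-15 + 2*((2*O)*O)) = (2*O²)*(-15 + 2*(2*O²)) = (2*O²)*(-15 + 4*O²) = 2*O²*(-15 + 4*O²))
187*k(10) = 187*(10²*(-30 + 8*10²)) = 187*(100*(-30 + 8*100)) = 187*(100*(-30 + 800)) = 187*(100*770) = 187*77000 = 14399000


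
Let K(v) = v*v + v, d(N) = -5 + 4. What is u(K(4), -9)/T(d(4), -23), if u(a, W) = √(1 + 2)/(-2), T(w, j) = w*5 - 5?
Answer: √3/20 ≈ 0.086603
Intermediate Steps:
d(N) = -1
T(w, j) = -5 + 5*w (T(w, j) = 5*w - 5 = -5 + 5*w)
K(v) = v + v² (K(v) = v² + v = v + v²)
u(a, W) = -√3/2 (u(a, W) = √3*(-½) = -√3/2)
u(K(4), -9)/T(d(4), -23) = (-√3/2)/(-5 + 5*(-1)) = (-√3/2)/(-5 - 5) = (-√3/2)/(-10) = -(-1)*√3/20 = √3/20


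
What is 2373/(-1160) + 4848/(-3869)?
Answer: -14804817/4488040 ≈ -3.2987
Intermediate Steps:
2373/(-1160) + 4848/(-3869) = 2373*(-1/1160) + 4848*(-1/3869) = -2373/1160 - 4848/3869 = -14804817/4488040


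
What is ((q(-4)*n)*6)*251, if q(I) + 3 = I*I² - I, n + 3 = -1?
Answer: 379512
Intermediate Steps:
n = -4 (n = -3 - 1 = -4)
q(I) = -3 + I³ - I (q(I) = -3 + (I*I² - I) = -3 + (I³ - I) = -3 + I³ - I)
((q(-4)*n)*6)*251 = (((-3 + (-4)³ - 1*(-4))*(-4))*6)*251 = (((-3 - 64 + 4)*(-4))*6)*251 = (-63*(-4)*6)*251 = (252*6)*251 = 1512*251 = 379512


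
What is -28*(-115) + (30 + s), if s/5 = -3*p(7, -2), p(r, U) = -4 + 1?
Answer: 3295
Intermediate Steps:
p(r, U) = -3
s = 45 (s = 5*(-3*(-3)) = 5*9 = 45)
-28*(-115) + (30 + s) = -28*(-115) + (30 + 45) = 3220 + 75 = 3295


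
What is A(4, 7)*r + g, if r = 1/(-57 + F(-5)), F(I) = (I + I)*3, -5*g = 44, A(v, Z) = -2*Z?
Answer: -3758/435 ≈ -8.6391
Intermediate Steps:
g = -44/5 (g = -1/5*44 = -44/5 ≈ -8.8000)
F(I) = 6*I (F(I) = (2*I)*3 = 6*I)
r = -1/87 (r = 1/(-57 + 6*(-5)) = 1/(-57 - 30) = 1/(-87) = -1/87 ≈ -0.011494)
A(4, 7)*r + g = -2*7*(-1/87) - 44/5 = -14*(-1/87) - 44/5 = 14/87 - 44/5 = -3758/435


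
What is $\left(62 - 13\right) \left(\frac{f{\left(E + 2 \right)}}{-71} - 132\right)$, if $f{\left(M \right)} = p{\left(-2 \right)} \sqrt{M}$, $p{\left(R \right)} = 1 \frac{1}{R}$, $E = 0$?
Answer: $-6468 + \frac{49 \sqrt{2}}{142} \approx -6467.5$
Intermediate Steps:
$p{\left(R \right)} = \frac{1}{R}$
$f{\left(M \right)} = - \frac{\sqrt{M}}{2}$ ($f{\left(M \right)} = \frac{\sqrt{M}}{-2} = - \frac{\sqrt{M}}{2}$)
$\left(62 - 13\right) \left(\frac{f{\left(E + 2 \right)}}{-71} - 132\right) = \left(62 - 13\right) \left(\frac{\left(- \frac{1}{2}\right) \sqrt{0 + 2}}{-71} - 132\right) = \left(62 - 13\right) \left(- \frac{\sqrt{2}}{2} \left(- \frac{1}{71}\right) - 132\right) = 49 \left(\frac{\sqrt{2}}{142} - 132\right) = 49 \left(-132 + \frac{\sqrt{2}}{142}\right) = -6468 + \frac{49 \sqrt{2}}{142}$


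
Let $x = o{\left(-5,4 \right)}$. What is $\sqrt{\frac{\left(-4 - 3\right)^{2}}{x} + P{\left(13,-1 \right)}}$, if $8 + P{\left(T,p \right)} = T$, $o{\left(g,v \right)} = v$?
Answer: $\frac{\sqrt{69}}{2} \approx 4.1533$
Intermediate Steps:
$P{\left(T,p \right)} = -8 + T$
$x = 4$
$\sqrt{\frac{\left(-4 - 3\right)^{2}}{x} + P{\left(13,-1 \right)}} = \sqrt{\frac{\left(-4 - 3\right)^{2}}{4} + \left(-8 + 13\right)} = \sqrt{\left(-7\right)^{2} \cdot \frac{1}{4} + 5} = \sqrt{49 \cdot \frac{1}{4} + 5} = \sqrt{\frac{49}{4} + 5} = \sqrt{\frac{69}{4}} = \frac{\sqrt{69}}{2}$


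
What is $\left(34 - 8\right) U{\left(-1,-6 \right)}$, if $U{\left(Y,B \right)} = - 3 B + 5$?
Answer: $598$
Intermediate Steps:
$U{\left(Y,B \right)} = 5 - 3 B$
$\left(34 - 8\right) U{\left(-1,-6 \right)} = \left(34 - 8\right) \left(5 - -18\right) = 26 \left(5 + 18\right) = 26 \cdot 23 = 598$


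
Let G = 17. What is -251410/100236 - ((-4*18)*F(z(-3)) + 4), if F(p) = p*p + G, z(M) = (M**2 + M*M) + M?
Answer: 872929855/50118 ≈ 17418.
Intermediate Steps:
z(M) = M + 2*M**2 (z(M) = (M**2 + M**2) + M = 2*M**2 + M = M + 2*M**2)
F(p) = 17 + p**2 (F(p) = p*p + 17 = p**2 + 17 = 17 + p**2)
-251410/100236 - ((-4*18)*F(z(-3)) + 4) = -251410/100236 - ((-4*18)*(17 + (-3*(1 + 2*(-3)))**2) + 4) = -251410*1/100236 - (-72*(17 + (-3*(1 - 6))**2) + 4) = -125705/50118 - (-72*(17 + (-3*(-5))**2) + 4) = -125705/50118 - (-72*(17 + 15**2) + 4) = -125705/50118 - (-72*(17 + 225) + 4) = -125705/50118 - (-72*242 + 4) = -125705/50118 - (-17424 + 4) = -125705/50118 - 1*(-17420) = -125705/50118 + 17420 = 872929855/50118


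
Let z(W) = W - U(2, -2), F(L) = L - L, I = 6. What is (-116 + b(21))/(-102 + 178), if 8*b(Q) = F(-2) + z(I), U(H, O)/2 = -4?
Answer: -457/304 ≈ -1.5033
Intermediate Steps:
U(H, O) = -8 (U(H, O) = 2*(-4) = -8)
F(L) = 0
z(W) = 8 + W (z(W) = W - 1*(-8) = W + 8 = 8 + W)
b(Q) = 7/4 (b(Q) = (0 + (8 + 6))/8 = (0 + 14)/8 = (1/8)*14 = 7/4)
(-116 + b(21))/(-102 + 178) = (-116 + 7/4)/(-102 + 178) = -457/4/76 = -457/4*1/76 = -457/304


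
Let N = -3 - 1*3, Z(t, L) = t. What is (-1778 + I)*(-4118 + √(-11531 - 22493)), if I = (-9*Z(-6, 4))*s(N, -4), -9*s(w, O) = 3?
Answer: 7395928 - 3592*I*√8506 ≈ 7.3959e+6 - 3.3128e+5*I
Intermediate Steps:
N = -6 (N = -3 - 3 = -6)
s(w, O) = -⅓ (s(w, O) = -⅑*3 = -⅓)
I = -18 (I = -9*(-6)*(-⅓) = 54*(-⅓) = -18)
(-1778 + I)*(-4118 + √(-11531 - 22493)) = (-1778 - 18)*(-4118 + √(-11531 - 22493)) = -1796*(-4118 + √(-34024)) = -1796*(-4118 + 2*I*√8506) = 7395928 - 3592*I*√8506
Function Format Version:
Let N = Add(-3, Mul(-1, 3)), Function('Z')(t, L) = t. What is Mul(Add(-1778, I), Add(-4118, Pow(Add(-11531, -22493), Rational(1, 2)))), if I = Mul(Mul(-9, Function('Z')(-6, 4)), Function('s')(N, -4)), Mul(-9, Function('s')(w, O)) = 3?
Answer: Add(7395928, Mul(-3592, I, Pow(8506, Rational(1, 2)))) ≈ Add(7.3959e+6, Mul(-3.3128e+5, I))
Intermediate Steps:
N = -6 (N = Add(-3, -3) = -6)
Function('s')(w, O) = Rational(-1, 3) (Function('s')(w, O) = Mul(Rational(-1, 9), 3) = Rational(-1, 3))
I = -18 (I = Mul(Mul(-9, -6), Rational(-1, 3)) = Mul(54, Rational(-1, 3)) = -18)
Mul(Add(-1778, I), Add(-4118, Pow(Add(-11531, -22493), Rational(1, 2)))) = Mul(Add(-1778, -18), Add(-4118, Pow(Add(-11531, -22493), Rational(1, 2)))) = Mul(-1796, Add(-4118, Pow(-34024, Rational(1, 2)))) = Mul(-1796, Add(-4118, Mul(2, I, Pow(8506, Rational(1, 2))))) = Add(7395928, Mul(-3592, I, Pow(8506, Rational(1, 2))))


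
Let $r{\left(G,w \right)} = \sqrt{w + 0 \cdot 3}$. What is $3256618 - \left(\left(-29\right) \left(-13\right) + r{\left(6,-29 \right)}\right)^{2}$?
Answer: $3114518 - 754 i \sqrt{29} \approx 3.1145 \cdot 10^{6} - 4060.4 i$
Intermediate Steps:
$r{\left(G,w \right)} = \sqrt{w}$ ($r{\left(G,w \right)} = \sqrt{w + 0} = \sqrt{w}$)
$3256618 - \left(\left(-29\right) \left(-13\right) + r{\left(6,-29 \right)}\right)^{2} = 3256618 - \left(\left(-29\right) \left(-13\right) + \sqrt{-29}\right)^{2} = 3256618 - \left(377 + i \sqrt{29}\right)^{2}$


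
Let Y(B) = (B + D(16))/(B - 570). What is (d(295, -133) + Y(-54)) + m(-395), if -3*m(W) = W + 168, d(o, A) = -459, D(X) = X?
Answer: -119581/312 ≈ -383.27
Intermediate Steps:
m(W) = -56 - W/3 (m(W) = -(W + 168)/3 = -(168 + W)/3 = -56 - W/3)
Y(B) = (16 + B)/(-570 + B) (Y(B) = (B + 16)/(B - 570) = (16 + B)/(-570 + B))
(d(295, -133) + Y(-54)) + m(-395) = (-459 + (16 - 54)/(-570 - 54)) + (-56 - ⅓*(-395)) = (-459 - 38/(-624)) + (-56 + 395/3) = (-459 - 1/624*(-38)) + 227/3 = (-459 + 19/312) + 227/3 = -143189/312 + 227/3 = -119581/312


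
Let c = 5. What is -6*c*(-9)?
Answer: 270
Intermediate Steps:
-6*c*(-9) = -6*5*(-9) = -30*(-9) = 270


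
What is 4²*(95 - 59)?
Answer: 576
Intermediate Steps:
4²*(95 - 59) = 16*36 = 576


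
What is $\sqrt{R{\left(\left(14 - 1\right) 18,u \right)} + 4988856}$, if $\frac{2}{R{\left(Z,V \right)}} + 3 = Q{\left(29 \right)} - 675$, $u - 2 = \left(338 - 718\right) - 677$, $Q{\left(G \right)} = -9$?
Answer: $\frac{\sqrt{2354585376090}}{687} \approx 2233.6$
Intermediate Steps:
$u = -1055$ ($u = 2 + \left(\left(338 - 718\right) - 677\right) = 2 - 1057 = -1055$)
$R{\left(Z,V \right)} = - \frac{2}{687}$ ($R{\left(Z,V \right)} = \frac{2}{-3 - 684} = \frac{2}{-687} = 2 \left(- \frac{1}{687}\right) = - \frac{2}{687}$)
$\sqrt{R{\left(\left(14 - 1\right) 18,u \right)} + 4988856} = \sqrt{- \frac{2}{687} + 4988856} = \sqrt{\frac{3427344070}{687}} = \frac{\sqrt{2354585376090}}{687}$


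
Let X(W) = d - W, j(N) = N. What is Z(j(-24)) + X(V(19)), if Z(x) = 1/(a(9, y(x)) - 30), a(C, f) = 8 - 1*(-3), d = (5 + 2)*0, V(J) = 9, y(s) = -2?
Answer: -172/19 ≈ -9.0526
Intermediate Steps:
d = 0 (d = 7*0 = 0)
a(C, f) = 11 (a(C, f) = 8 + 3 = 11)
Z(x) = -1/19 (Z(x) = 1/(11 - 30) = 1/(-19) = -1/19)
X(W) = -W (X(W) = 0 - W = -W)
Z(j(-24)) + X(V(19)) = -1/19 - 1*9 = -1/19 - 9 = -172/19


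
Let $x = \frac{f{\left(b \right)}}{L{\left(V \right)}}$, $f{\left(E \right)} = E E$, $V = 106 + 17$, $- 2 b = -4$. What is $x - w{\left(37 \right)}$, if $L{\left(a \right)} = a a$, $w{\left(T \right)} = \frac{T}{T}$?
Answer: $- \frac{15125}{15129} \approx -0.99974$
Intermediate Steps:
$b = 2$ ($b = \left(- \frac{1}{2}\right) \left(-4\right) = 2$)
$V = 123$
$w{\left(T \right)} = 1$
$f{\left(E \right)} = E^{2}$
$L{\left(a \right)} = a^{2}$
$x = \frac{4}{15129}$ ($x = \frac{2^{2}}{123^{2}} = \frac{4}{15129} \approx 0.00026439$)
$x - w{\left(37 \right)} = \frac{4}{15129} - 1 = - \frac{15125}{15129}$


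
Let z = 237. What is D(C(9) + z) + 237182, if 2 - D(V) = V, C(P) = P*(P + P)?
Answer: 236785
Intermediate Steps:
C(P) = 2*P**2 (C(P) = P*(2*P) = 2*P**2)
D(V) = 2 - V
D(C(9) + z) + 237182 = (2 - (2*9**2 + 237)) + 237182 = (2 - (2*81 + 237)) + 237182 = (2 - (162 + 237)) + 237182 = (2 - 1*399) + 237182 = (2 - 399) + 237182 = -397 + 237182 = 236785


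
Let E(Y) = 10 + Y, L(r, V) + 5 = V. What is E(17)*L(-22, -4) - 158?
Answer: -401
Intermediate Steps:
L(r, V) = -5 + V
E(17)*L(-22, -4) - 158 = (10 + 17)*(-5 - 4) - 158 = 27*(-9) - 158 = -243 - 158 = -401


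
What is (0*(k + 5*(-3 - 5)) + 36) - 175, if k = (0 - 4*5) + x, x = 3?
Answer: -139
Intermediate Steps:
k = -17 (k = (0 - 4*5) + 3 = (0 - 20) + 3 = -20 + 3 = -17)
(0*(k + 5*(-3 - 5)) + 36) - 175 = (0*(-17 + 5*(-3 - 5)) + 36) - 175 = (0*(-17 + 5*(-8)) + 36) - 175 = (0*(-17 - 40) + 36) - 175 = (0*(-57) + 36) - 175 = (0 + 36) - 175 = 36 - 175 = -139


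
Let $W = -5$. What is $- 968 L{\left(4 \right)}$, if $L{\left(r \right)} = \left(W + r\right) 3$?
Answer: $2904$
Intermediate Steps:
$L{\left(r \right)} = -15 + 3 r$ ($L{\left(r \right)} = \left(-5 + r\right) 3 = -15 + 3 r$)
$- 968 L{\left(4 \right)} = - 968 \left(-15 + 3 \cdot 4\right) = - 968 \left(-15 + 12\right) = \left(-968\right) \left(-3\right) = 2904$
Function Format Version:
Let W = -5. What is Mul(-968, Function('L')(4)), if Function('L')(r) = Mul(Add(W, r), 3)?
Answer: 2904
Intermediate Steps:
Function('L')(r) = Add(-15, Mul(3, r)) (Function('L')(r) = Mul(Add(-5, r), 3) = Add(-15, Mul(3, r)))
Mul(-968, Function('L')(4)) = Mul(-968, Add(-15, Mul(3, 4))) = Mul(-968, Add(-15, 12)) = Mul(-968, -3) = 2904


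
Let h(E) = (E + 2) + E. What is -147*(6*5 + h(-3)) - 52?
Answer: -3874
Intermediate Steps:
h(E) = 2 + 2*E (h(E) = (2 + E) + E = 2 + 2*E)
-147*(6*5 + h(-3)) - 52 = -147*(6*5 + (2 + 2*(-3))) - 52 = -147*(30 + (2 - 6)) - 52 = -147*(30 - 4) - 52 = -147*26 - 52 = -3822 - 52 = -3874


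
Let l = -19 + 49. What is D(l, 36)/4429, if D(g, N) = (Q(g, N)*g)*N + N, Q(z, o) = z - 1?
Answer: 31356/4429 ≈ 7.0797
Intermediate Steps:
Q(z, o) = -1 + z
l = 30
D(g, N) = N + N*g*(-1 + g) (D(g, N) = ((-1 + g)*g)*N + N = (g*(-1 + g))*N + N = N*g*(-1 + g) + N = N + N*g*(-1 + g))
D(l, 36)/4429 = (36*(1 + 30*(-1 + 30)))/4429 = (36*(1 + 30*29))*(1/4429) = (36*(1 + 870))*(1/4429) = (36*871)*(1/4429) = 31356*(1/4429) = 31356/4429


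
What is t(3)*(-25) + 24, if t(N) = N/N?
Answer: -1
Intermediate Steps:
t(N) = 1
t(3)*(-25) + 24 = 1*(-25) + 24 = -25 + 24 = -1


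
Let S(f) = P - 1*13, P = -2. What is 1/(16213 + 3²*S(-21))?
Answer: 1/16078 ≈ 6.2197e-5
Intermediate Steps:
S(f) = -15 (S(f) = -2 - 1*13 = -2 - 13 = -15)
1/(16213 + 3²*S(-21)) = 1/(16213 + 3²*(-15)) = 1/(16213 + 9*(-15)) = 1/(16213 - 135) = 1/16078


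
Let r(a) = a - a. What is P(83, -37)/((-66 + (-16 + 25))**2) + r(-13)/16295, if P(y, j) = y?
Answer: 83/3249 ≈ 0.025546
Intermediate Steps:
r(a) = 0
P(83, -37)/((-66 + (-16 + 25))**2) + r(-13)/16295 = 83/((-66 + (-16 + 25))**2) + 0/16295 = 83/((-66 + 9)**2) + 0*(1/16295) = 83/((-57)**2) + 0 = 83/3249 + 0 = 83/3249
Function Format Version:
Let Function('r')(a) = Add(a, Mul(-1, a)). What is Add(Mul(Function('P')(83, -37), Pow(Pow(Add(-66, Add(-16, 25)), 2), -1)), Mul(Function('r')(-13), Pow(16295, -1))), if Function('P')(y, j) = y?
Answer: Rational(83, 3249) ≈ 0.025546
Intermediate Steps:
Function('r')(a) = 0
Add(Mul(Function('P')(83, -37), Pow(Pow(Add(-66, Add(-16, 25)), 2), -1)), Mul(Function('r')(-13), Pow(16295, -1))) = Add(Mul(83, Pow(Pow(Add(-66, Add(-16, 25)), 2), -1)), Mul(0, Pow(16295, -1))) = Add(Mul(83, Pow(Pow(Add(-66, 9), 2), -1)), Mul(0, Rational(1, 16295))) = Add(Mul(83, Pow(Pow(-57, 2), -1)), 0) = Add(Mul(83, Pow(3249, -1)), 0) = Add(Mul(83, Rational(1, 3249)), 0) = Add(Rational(83, 3249), 0) = Rational(83, 3249)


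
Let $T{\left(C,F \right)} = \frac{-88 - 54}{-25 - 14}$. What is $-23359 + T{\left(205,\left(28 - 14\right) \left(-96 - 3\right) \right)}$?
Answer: $- \frac{910859}{39} \approx -23355.0$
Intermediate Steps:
$T{\left(C,F \right)} = \frac{142}{39}$ ($T{\left(C,F \right)} = - \frac{142}{-39} = \left(-142\right) \left(- \frac{1}{39}\right) = \frac{142}{39}$)
$-23359 + T{\left(205,\left(28 - 14\right) \left(-96 - 3\right) \right)} = -23359 + \frac{142}{39} = - \frac{910859}{39}$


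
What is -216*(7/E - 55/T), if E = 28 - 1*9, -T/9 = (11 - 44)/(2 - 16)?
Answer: -12152/19 ≈ -639.58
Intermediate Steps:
T = -297/14 (T = -9*(11 - 44)/(2 - 16) = -(-297)/(-14) = -(-297)*(-1)/14 = -9*33/14 = -297/14 ≈ -21.214)
E = 19 (E = 28 - 9 = 19)
-216*(7/E - 55/T) = -216*(7/19 - 55/(-297/14)) = -216*(7*(1/19) - 55*(-14/297)) = -216*(7/19 + 70/27) = -216*1519/513 = -12152/19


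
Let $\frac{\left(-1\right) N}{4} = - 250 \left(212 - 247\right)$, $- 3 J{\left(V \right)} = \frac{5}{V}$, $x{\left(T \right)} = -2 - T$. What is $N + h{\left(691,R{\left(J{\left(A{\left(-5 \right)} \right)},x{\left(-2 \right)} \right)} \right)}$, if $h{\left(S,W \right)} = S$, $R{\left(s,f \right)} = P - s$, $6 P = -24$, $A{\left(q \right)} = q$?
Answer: $-34309$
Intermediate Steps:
$P = -4$ ($P = \frac{1}{6} \left(-24\right) = -4$)
$J{\left(V \right)} = - \frac{5}{3 V}$ ($J{\left(V \right)} = - \frac{5 \frac{1}{V}}{3} = - \frac{5}{3 V}$)
$R{\left(s,f \right)} = -4 - s$
$N = -35000$ ($N = - 4 \left(- 250 \left(212 - 247\right)\right) = - 4 \left(\left(-250\right) \left(-35\right)\right) = \left(-4\right) 8750 = -35000$)
$N + h{\left(691,R{\left(J{\left(A{\left(-5 \right)} \right)},x{\left(-2 \right)} \right)} \right)} = -35000 + 691 = -34309$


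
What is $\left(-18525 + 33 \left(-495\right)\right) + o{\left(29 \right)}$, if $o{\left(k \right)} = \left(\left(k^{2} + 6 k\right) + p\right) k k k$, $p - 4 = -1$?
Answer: $24793142$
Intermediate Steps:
$p = 3$ ($p = 4 - 1 = 3$)
$o{\left(k \right)} = k^{3} \left(3 + k^{2} + 6 k\right)$ ($o{\left(k \right)} = \left(\left(k^{2} + 6 k\right) + 3\right) k k k = \left(3 + k^{2} + 6 k\right) k^{2} k = \left(3 + k^{2} + 6 k\right) k^{3} = k^{3} \left(3 + k^{2} + 6 k\right)$)
$\left(-18525 + 33 \left(-495\right)\right) + o{\left(29 \right)} = \left(-18525 + 33 \left(-495\right)\right) + 29^{3} \left(3 + 29^{2} + 6 \cdot 29\right) = \left(-18525 - 16335\right) + 24389 \left(3 + 841 + 174\right) = -34860 + 24389 \cdot 1018 = -34860 + 24828002 = 24793142$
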